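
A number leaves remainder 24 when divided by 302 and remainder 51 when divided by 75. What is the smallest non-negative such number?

15426

Write x = 24 + 302·k. Then 302·k ≡ 51 − 24 ≡ 27 (mod 75).
Need 302⁻¹ mod 75. Extended Euclid on (75, 2):
75 = 37*2 + 1
2 = 2*1 + 0
Back-substitute:
1 = 75 − 37·2
302⁻¹ ≡ 38 (mod 75), so k ≡ 38·27 ≡ 51 (mod 75).
x = 24 + 302·51 = 15426.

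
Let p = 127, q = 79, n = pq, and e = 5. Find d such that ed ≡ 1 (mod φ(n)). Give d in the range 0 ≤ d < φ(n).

5897

φ(n) = (p−1)(q−1) = 126·78 = 9828.
Need d with 5·d ≡ 1 (mod 9828). Apply the extended Euclidean algorithm:
9828 = 1965·5 + 3
5 = 1·3 + 2
3 = 1·2 + 1
2 = 2·1 + 0
Back-substitute:
1 = 3 − 2
1 = −5 + 2·3
1 = 2·9828 − 3931·5
So 5·(-3931) ≡ 1 (mod 9828), hence d ≡ -3931 ≡ 5897 (mod 9828).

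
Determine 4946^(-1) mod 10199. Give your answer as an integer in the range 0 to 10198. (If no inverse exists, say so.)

9900

Run Euclid on (10199, 4946):
10199 = 2·4946 + 307
4946 = 16·307 + 34
307 = 9·34 + 1
34 = 34·1 + 0
gcd = 1, so the inverse exists. Back-substitute:
1 = 307 − 9·34
1 = −9·4946 + 145·307
1 = 145·10199 − 299·4946
Hence 4946⁻¹ ≡ -299 ≡ 9900 (mod 10199).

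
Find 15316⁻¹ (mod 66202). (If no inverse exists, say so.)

no inverse exists

Compute gcd(15316, 66202):
66202 = 4×15316 + 4938
15316 = 3×4938 + 502
4938 = 9×502 + 420
502 = 1×420 + 82
420 = 5×82 + 10
82 = 8×10 + 2
10 = 5×2 + 0
gcd(15316, 66202) = 2 ≠ 1, so 15316 has no multiplicative inverse modulo 66202.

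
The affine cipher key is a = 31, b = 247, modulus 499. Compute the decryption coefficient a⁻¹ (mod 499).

161

Apply the Euclidean algorithm to 499 and 31:
499 = 16*31 + 3
31 = 10*3 + 1
3 = 3*1 + 0
gcd = 1, so the inverse exists. Back-substitute:
1 = 31 − 10·3
1 = −10·499 + 161·31
So 31·161 ≡ 1 (mod 499).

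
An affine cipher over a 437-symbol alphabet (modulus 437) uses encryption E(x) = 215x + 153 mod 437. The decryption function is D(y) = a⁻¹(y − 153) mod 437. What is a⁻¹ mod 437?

Apply the Euclidean algorithm to 437 and 215:
437 = 2·215 + 7
215 = 30·7 + 5
7 = 1·5 + 2
5 = 2·2 + 1
2 = 2·1 + 0
gcd = 1, so the inverse exists. Back-substitute:
1 = 5 − 2·2
1 = −2·7 + 3·5
1 = 3·215 − 92·7
1 = −92·437 + 187·215
So 215·187 ≡ 1 (mod 437).

187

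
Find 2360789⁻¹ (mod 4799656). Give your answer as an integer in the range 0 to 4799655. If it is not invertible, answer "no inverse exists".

1173573

Extended Euclidean algorithm:
4799656 = 2×2360789 + 78078
2360789 = 30×78078 + 18449
78078 = 4×18449 + 4282
18449 = 4×4282 + 1321
4282 = 3×1321 + 319
1321 = 4×319 + 45
319 = 7×45 + 4
45 = 11×4 + 1
4 = 4×1 + 0
Since gcd(2360789, 4799656) = 1, back-substitute to write 1 as a combination:
1 = 45 − 11·4
1 = −11·319 + 78·45
1 = 78·1321 − 323·319
1 = −323·4282 + 1047·1321
1 = 1047·18449 − 4511·4282
1 = −4511·78078 + 19091·18449
1 = 19091·2360789 − 577241·78078
1 = −577241·4799656 + 1173573·2360789
So 2360789·1173573 ≡ 1 (mod 4799656).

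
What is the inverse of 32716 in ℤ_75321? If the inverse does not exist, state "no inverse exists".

gcd(75321, 32716) by repeated division:
75321 = 2×32716 + 9889
32716 = 3×9889 + 3049
9889 = 3×3049 + 742
3049 = 4×742 + 81
742 = 9×81 + 13
81 = 6×13 + 3
13 = 4×3 + 1
3 = 3×1 + 0
gcd = 1, so the inverse exists. Back-substitute:
1 = 13 − 4·3
1 = −4·81 + 25·13
1 = 25·742 − 229·81
1 = −229·3049 + 941·742
1 = 941·9889 − 3052·3049
1 = −3052·32716 + 10097·9889
1 = 10097·75321 − 23246·32716
Hence 32716⁻¹ ≡ -23246 ≡ 52075 (mod 75321).

52075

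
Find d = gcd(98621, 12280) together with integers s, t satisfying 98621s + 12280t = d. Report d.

1

Apply Euclid's algorithm to 98621 and 12280:
98621 = 8·12280 + 381
12280 = 32·381 + 88
381 = 4·88 + 29
88 = 3·29 + 1
29 = 29·1 + 0
gcd(98621, 12280) = 1.
Working backward:
1 = 88 − 3·29
1 = −3·381 + 13·88
1 = 13·12280 − 419·381
1 = −419·98621 + 3365·12280
So 1 = (-419)·98621 + (3365)·12280.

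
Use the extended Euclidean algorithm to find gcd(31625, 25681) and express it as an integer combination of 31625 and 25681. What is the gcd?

Apply Euclid's algorithm to 31625 and 25681:
31625 = 1*25681 + 5944
25681 = 4*5944 + 1905
5944 = 3*1905 + 229
1905 = 8*229 + 73
229 = 3*73 + 10
73 = 7*10 + 3
10 = 3*3 + 1
3 = 3*1 + 0
gcd(31625, 25681) = 1.
Express as a combination:
1 = 10 − 3·3
1 = −3·73 + 22·10
1 = 22·229 − 69·73
1 = −69·1905 + 574·229
1 = 574·5944 − 1791·1905
1 = −1791·25681 + 7738·5944
1 = 7738·31625 − 9529·25681
So 1 = (7738)·31625 + (-9529)·25681.

1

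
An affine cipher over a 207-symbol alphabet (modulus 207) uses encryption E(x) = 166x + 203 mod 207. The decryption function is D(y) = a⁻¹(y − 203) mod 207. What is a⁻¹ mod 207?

Extended Euclidean algorithm:
207 = 1×166 + 41
166 = 4×41 + 2
41 = 20×2 + 1
2 = 2×1 + 0
gcd = 1, so the inverse exists. Back-substitute:
1 = 41 − 20·2
1 = −20·166 + 81·41
1 = 81·207 − 101·166
Hence 166⁻¹ ≡ -101 ≡ 106 (mod 207).

106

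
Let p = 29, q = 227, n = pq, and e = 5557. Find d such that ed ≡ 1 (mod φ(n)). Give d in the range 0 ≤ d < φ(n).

5893

φ(n) = (p−1)(q−1) = 28·226 = 6328.
Need d with 5557·d ≡ 1 (mod 6328). Apply the extended Euclidean algorithm:
6328 = 1·5557 + 771
5557 = 7·771 + 160
771 = 4·160 + 131
160 = 1·131 + 29
131 = 4·29 + 15
29 = 1·15 + 14
15 = 1·14 + 1
14 = 14·1 + 0
Back-substitute:
1 = 15 − 14
1 = −29 + 2·15
1 = 2·131 − 9·29
1 = −9·160 + 11·131
1 = 11·771 − 53·160
1 = −53·5557 + 382·771
1 = 382·6328 − 435·5557
So 5557·(-435) ≡ 1 (mod 6328), hence d ≡ -435 ≡ 5893 (mod 6328).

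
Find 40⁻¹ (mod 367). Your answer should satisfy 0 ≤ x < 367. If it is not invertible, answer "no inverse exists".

156

Apply the Euclidean algorithm to 367 and 40:
367 = 9*40 + 7
40 = 5*7 + 5
7 = 1*5 + 2
5 = 2*2 + 1
2 = 2*1 + 0
gcd = 1, so the inverse exists. Back-substitute:
1 = 5 − 2·2
1 = −2·7 + 3·5
1 = 3·40 − 17·7
1 = −17·367 + 156·40
So 40·156 ≡ 1 (mod 367).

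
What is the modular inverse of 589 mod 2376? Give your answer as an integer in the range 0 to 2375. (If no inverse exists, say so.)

1069

gcd(2376, 589) by repeated division:
2376 = 4·589 + 20
589 = 29·20 + 9
20 = 2·9 + 2
9 = 4·2 + 1
2 = 2·1 + 0
The gcd is 1. Working backward:
1 = 9 − 4·2
1 = −4·20 + 9·9
1 = 9·589 − 265·20
1 = −265·2376 + 1069·589
So 589·1069 ≡ 1 (mod 2376).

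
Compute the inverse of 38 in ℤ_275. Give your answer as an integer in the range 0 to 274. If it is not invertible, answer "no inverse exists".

Extended Euclidean algorithm:
275 = 7*38 + 9
38 = 4*9 + 2
9 = 4*2 + 1
2 = 2*1 + 0
The gcd is 1. Working backward:
1 = 9 − 4·2
1 = −4·38 + 17·9
1 = 17·275 − 123·38
Hence 38⁻¹ ≡ -123 ≡ 152 (mod 275).

152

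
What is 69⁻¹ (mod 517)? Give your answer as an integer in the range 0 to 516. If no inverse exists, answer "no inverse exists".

Run Euclid on (517, 69):
517 = 7·69 + 34
69 = 2·34 + 1
34 = 34·1 + 0
gcd = 1, so the inverse exists. Back-substitute:
1 = 69 − 2·34
1 = −2·517 + 15·69
So 69·15 ≡ 1 (mod 517).

15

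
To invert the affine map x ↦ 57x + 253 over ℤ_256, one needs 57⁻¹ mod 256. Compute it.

9

Extended Euclidean algorithm:
256 = 4*57 + 28
57 = 2*28 + 1
28 = 28*1 + 0
Since gcd(57, 256) = 1, back-substitute to write 1 as a combination:
1 = 57 − 2·28
1 = −2·256 + 9·57
So 57·9 ≡ 1 (mod 256).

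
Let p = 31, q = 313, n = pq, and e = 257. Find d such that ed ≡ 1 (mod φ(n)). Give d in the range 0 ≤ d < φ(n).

2513

φ(n) = (p−1)(q−1) = 30·312 = 9360.
Need d with 257·d ≡ 1 (mod 9360). Apply the extended Euclidean algorithm:
9360 = 36*257 + 108
257 = 2*108 + 41
108 = 2*41 + 26
41 = 1*26 + 15
26 = 1*15 + 11
15 = 1*11 + 4
11 = 2*4 + 3
4 = 1*3 + 1
3 = 3*1 + 0
Back-substitute:
1 = 4 − 3
1 = −11 + 3·4
1 = 3·15 − 4·11
1 = −4·26 + 7·15
1 = 7·41 − 11·26
1 = −11·108 + 29·41
1 = 29·257 − 69·108
1 = −69·9360 + 2513·257
So 257·2513 ≡ 1 (mod 9360), hence d = 2513.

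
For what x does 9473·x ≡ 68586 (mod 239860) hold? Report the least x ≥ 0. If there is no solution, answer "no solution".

First find gcd(9473, 239860):
239860 = 25*9473 + 3035
9473 = 3*3035 + 368
3035 = 8*368 + 91
368 = 4*91 + 4
91 = 22*4 + 3
4 = 1*3 + 1
3 = 3*1 + 0
gcd = 1, so a unique solution mod 239860 exists.
Back-substitute for the Bézout coefficients:
1 = 4 − 3
1 = −91 + 23·4
1 = 23·368 − 93·91
1 = −93·3035 + 767·368
1 = 767·9473 − 2394·3035
1 = −2394·239860 + 60617·9473
So 9473·(60617) ≡ 1 (mod 239860), giving 9473⁻¹ ≡ 60617.
x ≡ 9473⁻¹·68586 ≡ 60617·68586 ≡ 224042 (mod 239860).

224042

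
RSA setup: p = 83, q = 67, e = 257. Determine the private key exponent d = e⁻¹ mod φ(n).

2885

φ(n) = (p−1)(q−1) = 82·66 = 5412.
Need d with 257·d ≡ 1 (mod 5412). Apply the extended Euclidean algorithm:
5412 = 21×257 + 15
257 = 17×15 + 2
15 = 7×2 + 1
2 = 2×1 + 0
Back-substitute:
1 = 15 − 7·2
1 = −7·257 + 120·15
1 = 120·5412 − 2527·257
So 257·(-2527) ≡ 1 (mod 5412), hence d ≡ -2527 ≡ 2885 (mod 5412).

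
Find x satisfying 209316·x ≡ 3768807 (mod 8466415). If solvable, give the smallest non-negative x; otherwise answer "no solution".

First find gcd(209316, 8466415):
8466415 = 40·209316 + 93775
209316 = 2·93775 + 21766
93775 = 4·21766 + 6711
21766 = 3·6711 + 1633
6711 = 4·1633 + 179
1633 = 9·179 + 22
179 = 8·22 + 3
22 = 7·3 + 1
3 = 3·1 + 0
gcd = 1, so a unique solution mod 8466415 exists.
Back-substitute for the Bézout coefficients:
1 = 22 − 7·3
1 = −7·179 + 57·22
1 = 57·1633 − 520·179
1 = −520·6711 + 2137·1633
1 = 2137·21766 − 6931·6711
1 = −6931·93775 + 29861·21766
1 = 29861·209316 − 66653·93775
1 = −66653·8466415 + 2695981·209316
So 209316·(2695981) ≡ 1 (mod 8466415), giving 209316⁻¹ ≡ 2695981.
x ≡ 209316⁻¹·3768807 ≡ 2695981·3768807 ≡ 2759017 (mod 8466415).

2759017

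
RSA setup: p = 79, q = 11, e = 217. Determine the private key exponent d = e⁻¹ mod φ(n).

133

φ(n) = (p−1)(q−1) = 78·10 = 780.
Need d with 217·d ≡ 1 (mod 780). Apply the extended Euclidean algorithm:
780 = 3×217 + 129
217 = 1×129 + 88
129 = 1×88 + 41
88 = 2×41 + 6
41 = 6×6 + 5
6 = 1×5 + 1
5 = 5×1 + 0
Back-substitute:
1 = 6 − 5
1 = −41 + 7·6
1 = 7·88 − 15·41
1 = −15·129 + 22·88
1 = 22·217 − 37·129
1 = −37·780 + 133·217
So 217·133 ≡ 1 (mod 780), hence d = 133.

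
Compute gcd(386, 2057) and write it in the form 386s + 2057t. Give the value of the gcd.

1

Repeated division:
2057 = 5*386 + 127
386 = 3*127 + 5
127 = 25*5 + 2
5 = 2*2 + 1
2 = 2*1 + 0
gcd(386, 2057) = 1.
Back-substituting:
1 = 5 − 2·2
1 = −2·127 + 51·5
1 = 51·386 − 155·127
1 = −155·2057 + 826·386
So 1 = (-155)·2057 + (826)·386.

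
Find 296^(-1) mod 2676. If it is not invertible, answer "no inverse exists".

no inverse exists

Compute gcd(296, 2676):
2676 = 9·296 + 12
296 = 24·12 + 8
12 = 1·8 + 4
8 = 2·4 + 0
The gcd is 4, not 1, hence no inverse exists.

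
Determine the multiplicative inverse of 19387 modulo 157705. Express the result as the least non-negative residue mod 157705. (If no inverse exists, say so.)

138483

Run Euclid on (157705, 19387):
157705 = 8·19387 + 2609
19387 = 7·2609 + 1124
2609 = 2·1124 + 361
1124 = 3·361 + 41
361 = 8·41 + 33
41 = 1·33 + 8
33 = 4·8 + 1
8 = 8·1 + 0
gcd = 1, so the inverse exists. Back-substitute:
1 = 33 − 4·8
1 = −4·41 + 5·33
1 = 5·361 − 44·41
1 = −44·1124 + 137·361
1 = 137·2609 − 318·1124
1 = −318·19387 + 2363·2609
1 = 2363·157705 − 19222·19387
So 19387·(-19222) ≡ 1 (mod 157705), and -19222 ≡ 138483 (mod 157705).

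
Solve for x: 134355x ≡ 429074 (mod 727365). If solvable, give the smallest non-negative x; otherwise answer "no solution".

gcd(134355, 727365):
727365 = 5*134355 + 55590
134355 = 2*55590 + 23175
55590 = 2*23175 + 9240
23175 = 2*9240 + 4695
9240 = 1*4695 + 4545
4695 = 1*4545 + 150
4545 = 30*150 + 45
150 = 3*45 + 15
45 = 3*15 + 0
gcd = 15, but 15 ∤ 429074, so the congruence has no solution.

no solution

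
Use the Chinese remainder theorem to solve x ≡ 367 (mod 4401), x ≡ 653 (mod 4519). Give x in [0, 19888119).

Write x = 367 + 4401·k. Then 4401·k ≡ 653 − 367 ≡ 286 (mod 4519).
Need 4401⁻¹ mod 4519. Extended Euclid on (4519, 4401):
4519 = 1*4401 + 118
4401 = 37*118 + 35
118 = 3*35 + 13
35 = 2*13 + 9
13 = 1*9 + 4
9 = 2*4 + 1
4 = 4*1 + 0
Back-substitute:
1 = 9 − 2·4
1 = −2·13 + 3·9
1 = 3·35 − 8·13
1 = −8·118 + 27·35
1 = 27·4401 − 1007·118
1 = −1007·4519 + 1034·4401
4401⁻¹ ≡ 1034 (mod 4519), so k ≡ 1034·286 ≡ 1989 (mod 4519).
x = 367 + 4401·1989 = 8753956.

8753956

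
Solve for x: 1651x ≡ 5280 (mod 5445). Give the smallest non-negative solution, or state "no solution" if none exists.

First find gcd(1651, 5445):
5445 = 3·1651 + 492
1651 = 3·492 + 175
492 = 2·175 + 142
175 = 1·142 + 33
142 = 4·33 + 10
33 = 3·10 + 3
10 = 3·3 + 1
3 = 3·1 + 0
gcd = 1, so a unique solution mod 5445 exists.
Back-substitute for the Bézout coefficients:
1 = 10 − 3·3
1 = −3·33 + 10·10
1 = 10·142 − 43·33
1 = −43·175 + 53·142
1 = 53·492 − 149·175
1 = −149·1651 + 500·492
1 = 500·5445 − 1649·1651
So 1651·(-1649) ≡ 1 (mod 5445), giving 1651⁻¹ ≡ 3796.
x ≡ 1651⁻¹·5280 ≡ 3796·5280 ≡ 5280 (mod 5445).

5280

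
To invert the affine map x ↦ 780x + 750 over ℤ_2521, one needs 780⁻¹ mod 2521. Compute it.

1936

Run Euclid on (2521, 780):
2521 = 3×780 + 181
780 = 4×181 + 56
181 = 3×56 + 13
56 = 4×13 + 4
13 = 3×4 + 1
4 = 4×1 + 0
gcd = 1, so the inverse exists. Back-substitute:
1 = 13 − 3·4
1 = −3·56 + 13·13
1 = 13·181 − 42·56
1 = −42·780 + 181·181
1 = 181·2521 − 585·780
Thus 780·(-585) ≡ 1 (mod 2521); reducing, -585 mod 2521 = 1936.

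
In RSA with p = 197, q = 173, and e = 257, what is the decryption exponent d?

28465

φ(n) = (p−1)(q−1) = 196·172 = 33712.
Need d with 257·d ≡ 1 (mod 33712). Apply the extended Euclidean algorithm:
33712 = 131×257 + 45
257 = 5×45 + 32
45 = 1×32 + 13
32 = 2×13 + 6
13 = 2×6 + 1
6 = 6×1 + 0
Back-substitute:
1 = 13 − 2·6
1 = −2·32 + 5·13
1 = 5·45 − 7·32
1 = −7·257 + 40·45
1 = 40·33712 − 5247·257
So 257·(-5247) ≡ 1 (mod 33712), hence d ≡ -5247 ≡ 28465 (mod 33712).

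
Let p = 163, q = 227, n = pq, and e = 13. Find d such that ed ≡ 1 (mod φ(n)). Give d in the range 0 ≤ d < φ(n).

8449

φ(n) = (p−1)(q−1) = 162·226 = 36612.
Need d with 13·d ≡ 1 (mod 36612). Apply the extended Euclidean algorithm:
36612 = 2816*13 + 4
13 = 3*4 + 1
4 = 4*1 + 0
Back-substitute:
1 = 13 − 3·4
1 = −3·36612 + 8449·13
So 13·8449 ≡ 1 (mod 36612), hence d = 8449.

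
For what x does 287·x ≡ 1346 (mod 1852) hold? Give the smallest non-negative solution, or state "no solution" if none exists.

1334

First find gcd(287, 1852):
1852 = 6*287 + 130
287 = 2*130 + 27
130 = 4*27 + 22
27 = 1*22 + 5
22 = 4*5 + 2
5 = 2*2 + 1
2 = 2*1 + 0
gcd = 1, so a unique solution mod 1852 exists.
Back-substitute for the Bézout coefficients:
1 = 5 − 2·2
1 = −2·22 + 9·5
1 = 9·27 − 11·22
1 = −11·130 + 53·27
1 = 53·287 − 117·130
1 = −117·1852 + 755·287
So 287·(755) ≡ 1 (mod 1852), giving 287⁻¹ ≡ 755.
x ≡ 287⁻¹·1346 ≡ 755·1346 ≡ 1334 (mod 1852).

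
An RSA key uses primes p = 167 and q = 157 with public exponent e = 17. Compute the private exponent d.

φ(n) = (p−1)(q−1) = 166·156 = 25896.
Need d with 17·d ≡ 1 (mod 25896). Apply the extended Euclidean algorithm:
25896 = 1523*17 + 5
17 = 3*5 + 2
5 = 2*2 + 1
2 = 2*1 + 0
Back-substitute:
1 = 5 − 2·2
1 = −2·17 + 7·5
1 = 7·25896 − 10663·17
So 17·(-10663) ≡ 1 (mod 25896), hence d ≡ -10663 ≡ 15233 (mod 25896).

15233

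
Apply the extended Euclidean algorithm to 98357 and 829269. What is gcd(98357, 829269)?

7

Repeated division:
829269 = 8*98357 + 42413
98357 = 2*42413 + 13531
42413 = 3*13531 + 1820
13531 = 7*1820 + 791
1820 = 2*791 + 238
791 = 3*238 + 77
238 = 3*77 + 7
77 = 11*7 + 0
gcd(98357, 829269) = 7.
Back-substituting:
7 = 238 − 3·77
7 = −3·791 + 10·238
7 = 10·1820 − 23·791
7 = −23·13531 + 171·1820
7 = 171·42413 − 536·13531
7 = −536·98357 + 1243·42413
7 = 1243·829269 − 10480·98357
So 7 = (1243)·829269 + (-10480)·98357.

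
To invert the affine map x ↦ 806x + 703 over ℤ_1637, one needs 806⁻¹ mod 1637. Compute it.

Apply the Euclidean algorithm to 1637 and 806:
1637 = 2*806 + 25
806 = 32*25 + 6
25 = 4*6 + 1
6 = 6*1 + 0
The gcd is 1. Working backward:
1 = 25 − 4·6
1 = −4·806 + 129·25
1 = 129·1637 − 262·806
Thus 806·(-262) ≡ 1 (mod 1637); reducing, -262 mod 1637 = 1375.

1375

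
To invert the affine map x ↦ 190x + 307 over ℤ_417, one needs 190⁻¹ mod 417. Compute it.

Run Euclid on (417, 190):
417 = 2*190 + 37
190 = 5*37 + 5
37 = 7*5 + 2
5 = 2*2 + 1
2 = 2*1 + 0
The gcd is 1. Working backward:
1 = 5 − 2·2
1 = −2·37 + 15·5
1 = 15·190 − 77·37
1 = −77·417 + 169·190
So 190·169 ≡ 1 (mod 417).

169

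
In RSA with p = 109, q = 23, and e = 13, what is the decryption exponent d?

1645

φ(n) = (p−1)(q−1) = 108·22 = 2376.
Need d with 13·d ≡ 1 (mod 2376). Apply the extended Euclidean algorithm:
2376 = 182·13 + 10
13 = 1·10 + 3
10 = 3·3 + 1
3 = 3·1 + 0
Back-substitute:
1 = 10 − 3·3
1 = −3·13 + 4·10
1 = 4·2376 − 731·13
So 13·(-731) ≡ 1 (mod 2376), hence d ≡ -731 ≡ 1645 (mod 2376).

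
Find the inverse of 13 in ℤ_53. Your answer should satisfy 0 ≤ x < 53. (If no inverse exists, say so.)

Extended Euclidean algorithm:
53 = 4·13 + 1
13 = 13·1 + 0
The gcd is 1. Working backward:
1 = 53 − 4·13
Hence 13⁻¹ ≡ -4 ≡ 49 (mod 53).

49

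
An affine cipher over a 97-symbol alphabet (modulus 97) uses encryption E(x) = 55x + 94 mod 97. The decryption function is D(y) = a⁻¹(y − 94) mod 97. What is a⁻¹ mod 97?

gcd(97, 55) by repeated division:
97 = 1·55 + 42
55 = 1·42 + 13
42 = 3·13 + 3
13 = 4·3 + 1
3 = 3·1 + 0
gcd = 1, so the inverse exists. Back-substitute:
1 = 13 − 4·3
1 = −4·42 + 13·13
1 = 13·55 − 17·42
1 = −17·97 + 30·55
So 55·30 ≡ 1 (mod 97).

30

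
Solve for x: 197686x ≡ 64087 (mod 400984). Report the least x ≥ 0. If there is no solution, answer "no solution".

no solution

gcd(197686, 400984):
400984 = 2·197686 + 5612
197686 = 35·5612 + 1266
5612 = 4·1266 + 548
1266 = 2·548 + 170
548 = 3·170 + 38
170 = 4·38 + 18
38 = 2·18 + 2
18 = 9·2 + 0
gcd = 2, but 2 ∤ 64087, so the congruence has no solution.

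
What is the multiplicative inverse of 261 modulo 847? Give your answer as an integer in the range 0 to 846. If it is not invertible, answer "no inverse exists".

Run Euclid on (847, 261):
847 = 3·261 + 64
261 = 4·64 + 5
64 = 12·5 + 4
5 = 1·4 + 1
4 = 4·1 + 0
The gcd is 1. Working backward:
1 = 5 − 4
1 = −64 + 13·5
1 = 13·261 − 53·64
1 = −53·847 + 172·261
So 261·172 ≡ 1 (mod 847).

172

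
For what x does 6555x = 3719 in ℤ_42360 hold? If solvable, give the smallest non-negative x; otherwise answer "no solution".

no solution

gcd(6555, 42360):
42360 = 6·6555 + 3030
6555 = 2·3030 + 495
3030 = 6·495 + 60
495 = 8·60 + 15
60 = 4·15 + 0
gcd = 15, but 15 ∤ 3719, so the congruence has no solution.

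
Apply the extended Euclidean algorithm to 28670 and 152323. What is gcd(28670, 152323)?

1

Apply Euclid's algorithm to 152323 and 28670:
152323 = 5×28670 + 8973
28670 = 3×8973 + 1751
8973 = 5×1751 + 218
1751 = 8×218 + 7
218 = 31×7 + 1
7 = 7×1 + 0
gcd(28670, 152323) = 1.
Working backward:
1 = 218 − 31·7
1 = −31·1751 + 249·218
1 = 249·8973 − 1276·1751
1 = −1276·28670 + 4077·8973
1 = 4077·152323 − 21661·28670
So 1 = (4077)·152323 + (-21661)·28670.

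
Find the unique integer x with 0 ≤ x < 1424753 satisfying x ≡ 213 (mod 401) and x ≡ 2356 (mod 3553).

570836

Write x = 213 + 401·k. Then 401·k ≡ 2356 − 213 ≡ 2143 (mod 3553).
Need 401⁻¹ mod 3553. Extended Euclid on (3553, 401):
3553 = 8×401 + 345
401 = 1×345 + 56
345 = 6×56 + 9
56 = 6×9 + 2
9 = 4×2 + 1
2 = 2×1 + 0
Back-substitute:
1 = 9 − 4·2
1 = −4·56 + 25·9
1 = 25·345 − 154·56
1 = −154·401 + 179·345
1 = 179·3553 − 1586·401
401⁻¹ ≡ 1967 (mod 3553), so k ≡ 1967·2143 ≡ 1423 (mod 3553).
x = 213 + 401·1423 = 570836.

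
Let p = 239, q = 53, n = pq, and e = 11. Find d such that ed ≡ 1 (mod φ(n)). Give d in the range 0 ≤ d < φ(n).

φ(n) = (p−1)(q−1) = 238·52 = 12376.
Need d with 11·d ≡ 1 (mod 12376). Apply the extended Euclidean algorithm:
12376 = 1125×11 + 1
11 = 11×1 + 0
Back-substitute:
1 = 12376 − 1125·11
So 11·(-1125) ≡ 1 (mod 12376), hence d ≡ -1125 ≡ 11251 (mod 12376).

11251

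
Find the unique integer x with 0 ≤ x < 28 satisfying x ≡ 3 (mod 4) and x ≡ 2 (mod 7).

23

Write x = 3 + 4·k. Then 4·k ≡ 2 − 3 ≡ 6 (mod 7).
Need 4⁻¹ mod 7. Extended Euclid on (7, 4):
7 = 1·4 + 3
4 = 1·3 + 1
3 = 3·1 + 0
Back-substitute:
1 = 4 − 3
1 = −7 + 2·4
4⁻¹ ≡ 2 (mod 7), so k ≡ 2·6 ≡ 5 (mod 7).
x = 3 + 4·5 = 23.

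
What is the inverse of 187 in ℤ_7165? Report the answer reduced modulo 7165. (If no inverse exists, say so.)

gcd(7165, 187) by repeated division:
7165 = 38×187 + 59
187 = 3×59 + 10
59 = 5×10 + 9
10 = 1×9 + 1
9 = 9×1 + 0
gcd = 1, so the inverse exists. Back-substitute:
1 = 10 − 9
1 = −59 + 6·10
1 = 6·187 − 19·59
1 = −19·7165 + 728·187
So 187·728 ≡ 1 (mod 7165).

728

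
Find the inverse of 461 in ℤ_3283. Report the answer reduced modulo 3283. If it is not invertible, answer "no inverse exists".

762

Run Euclid on (3283, 461):
3283 = 7*461 + 56
461 = 8*56 + 13
56 = 4*13 + 4
13 = 3*4 + 1
4 = 4*1 + 0
gcd = 1, so the inverse exists. Back-substitute:
1 = 13 − 3·4
1 = −3·56 + 13·13
1 = 13·461 − 107·56
1 = −107·3283 + 762·461
So 461·762 ≡ 1 (mod 3283).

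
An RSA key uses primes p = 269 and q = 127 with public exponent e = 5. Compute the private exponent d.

20261

φ(n) = (p−1)(q−1) = 268·126 = 33768.
Need d with 5·d ≡ 1 (mod 33768). Apply the extended Euclidean algorithm:
33768 = 6753×5 + 3
5 = 1×3 + 2
3 = 1×2 + 1
2 = 2×1 + 0
Back-substitute:
1 = 3 − 2
1 = −5 + 2·3
1 = 2·33768 − 13507·5
So 5·(-13507) ≡ 1 (mod 33768), hence d ≡ -13507 ≡ 20261 (mod 33768).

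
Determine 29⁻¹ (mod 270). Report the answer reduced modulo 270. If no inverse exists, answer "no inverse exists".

149

gcd(270, 29) by repeated division:
270 = 9×29 + 9
29 = 3×9 + 2
9 = 4×2 + 1
2 = 2×1 + 0
Since gcd(29, 270) = 1, back-substitute to write 1 as a combination:
1 = 9 − 4·2
1 = −4·29 + 13·9
1 = 13·270 − 121·29
So 29·(-121) ≡ 1 (mod 270), and -121 ≡ 149 (mod 270).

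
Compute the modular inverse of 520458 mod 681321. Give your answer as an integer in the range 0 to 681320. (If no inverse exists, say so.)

Euclidean algorithm on 681321, 520458:
681321 = 1·520458 + 160863
520458 = 3·160863 + 37869
160863 = 4·37869 + 9387
37869 = 4·9387 + 321
9387 = 29·321 + 78
321 = 4·78 + 9
78 = 8·9 + 6
9 = 1·6 + 3
6 = 2·3 + 0
The gcd is 3, not 1, hence no inverse exists.

no inverse exists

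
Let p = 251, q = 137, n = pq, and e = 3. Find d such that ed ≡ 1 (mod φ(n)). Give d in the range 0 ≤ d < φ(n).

22667

φ(n) = (p−1)(q−1) = 250·136 = 34000.
Need d with 3·d ≡ 1 (mod 34000). Apply the extended Euclidean algorithm:
34000 = 11333·3 + 1
3 = 3·1 + 0
Back-substitute:
1 = 34000 − 11333·3
So 3·(-11333) ≡ 1 (mod 34000), hence d ≡ -11333 ≡ 22667 (mod 34000).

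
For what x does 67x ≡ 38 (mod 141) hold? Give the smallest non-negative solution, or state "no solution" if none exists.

First find gcd(67, 141):
141 = 2·67 + 7
67 = 9·7 + 4
7 = 1·4 + 3
4 = 1·3 + 1
3 = 3·1 + 0
gcd = 1, so a unique solution mod 141 exists.
Back-substitute for the Bézout coefficients:
1 = 4 − 3
1 = −7 + 2·4
1 = 2·67 − 19·7
1 = −19·141 + 40·67
So 67·(40) ≡ 1 (mod 141), giving 67⁻¹ ≡ 40.
x ≡ 67⁻¹·38 ≡ 40·38 ≡ 110 (mod 141).

110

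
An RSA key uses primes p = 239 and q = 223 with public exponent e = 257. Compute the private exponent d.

φ(n) = (p−1)(q−1) = 238·222 = 52836.
Need d with 257·d ≡ 1 (mod 52836). Apply the extended Euclidean algorithm:
52836 = 205×257 + 151
257 = 1×151 + 106
151 = 1×106 + 45
106 = 2×45 + 16
45 = 2×16 + 13
16 = 1×13 + 3
13 = 4×3 + 1
3 = 3×1 + 0
Back-substitute:
1 = 13 − 4·3
1 = −4·16 + 5·13
1 = 5·45 − 14·16
1 = −14·106 + 33·45
1 = 33·151 − 47·106
1 = −47·257 + 80·151
1 = 80·52836 − 16447·257
So 257·(-16447) ≡ 1 (mod 52836), hence d ≡ -16447 ≡ 36389 (mod 52836).

36389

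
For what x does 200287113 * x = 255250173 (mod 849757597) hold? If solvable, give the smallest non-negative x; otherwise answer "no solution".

gcd(200287113, 849757597):
849757597 = 4·200287113 + 48609145
200287113 = 4·48609145 + 5850533
48609145 = 8·5850533 + 1804881
5850533 = 3·1804881 + 435890
1804881 = 4·435890 + 61321
435890 = 7·61321 + 6643
61321 = 9·6643 + 1534
6643 = 4·1534 + 507
1534 = 3·507 + 13
507 = 39·13 + 0
gcd = 13, but 13 ∤ 255250173, so the congruence has no solution.

no solution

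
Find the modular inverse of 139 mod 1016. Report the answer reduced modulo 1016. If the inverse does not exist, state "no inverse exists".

Extended Euclidean algorithm:
1016 = 7×139 + 43
139 = 3×43 + 10
43 = 4×10 + 3
10 = 3×3 + 1
3 = 3×1 + 0
The gcd is 1. Working backward:
1 = 10 − 3·3
1 = −3·43 + 13·10
1 = 13·139 − 42·43
1 = −42·1016 + 307·139
So 139·307 ≡ 1 (mod 1016).

307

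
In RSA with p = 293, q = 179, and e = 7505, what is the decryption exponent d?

42585

φ(n) = (p−1)(q−1) = 292·178 = 51976.
Need d with 7505·d ≡ 1 (mod 51976). Apply the extended Euclidean algorithm:
51976 = 6·7505 + 6946
7505 = 1·6946 + 559
6946 = 12·559 + 238
559 = 2·238 + 83
238 = 2·83 + 72
83 = 1·72 + 11
72 = 6·11 + 6
11 = 1·6 + 5
6 = 1·5 + 1
5 = 5·1 + 0
Back-substitute:
1 = 6 − 5
1 = −11 + 2·6
1 = 2·72 − 13·11
1 = −13·83 + 15·72
1 = 15·238 − 43·83
1 = −43·559 + 101·238
1 = 101·6946 − 1255·559
1 = −1255·7505 + 1356·6946
1 = 1356·51976 − 9391·7505
So 7505·(-9391) ≡ 1 (mod 51976), hence d ≡ -9391 ≡ 42585 (mod 51976).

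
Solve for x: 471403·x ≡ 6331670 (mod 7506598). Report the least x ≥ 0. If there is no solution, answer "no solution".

3868148

First find gcd(471403, 7506598):
7506598 = 15×471403 + 435553
471403 = 1×435553 + 35850
435553 = 12×35850 + 5353
35850 = 6×5353 + 3732
5353 = 1×3732 + 1621
3732 = 2×1621 + 490
1621 = 3×490 + 151
490 = 3×151 + 37
151 = 4×37 + 3
37 = 12×3 + 1
3 = 3×1 + 0
gcd = 1, so a unique solution mod 7506598 exists.
Back-substitute for the Bézout coefficients:
1 = 37 − 12·3
1 = −12·151 + 49·37
1 = 49·490 − 159·151
1 = −159·1621 + 526·490
1 = 526·3732 − 1211·1621
1 = −1211·5353 + 1737·3732
1 = 1737·35850 − 11633·5353
1 = −11633·435553 + 141333·35850
1 = 141333·471403 − 152966·435553
1 = −152966·7506598 + 2435823·471403
So 471403·(2435823) ≡ 1 (mod 7506598), giving 471403⁻¹ ≡ 2435823.
x ≡ 471403⁻¹·6331670 ≡ 2435823·6331670 ≡ 3868148 (mod 7506598).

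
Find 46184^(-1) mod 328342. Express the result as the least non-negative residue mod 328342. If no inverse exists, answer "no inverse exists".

Compute gcd(46184, 328342):
328342 = 7×46184 + 5054
46184 = 9×5054 + 698
5054 = 7×698 + 168
698 = 4×168 + 26
168 = 6×26 + 12
26 = 2×12 + 2
12 = 6×2 + 0
gcd(46184, 328342) = 2 ≠ 1, so 46184 has no multiplicative inverse modulo 328342.

no inverse exists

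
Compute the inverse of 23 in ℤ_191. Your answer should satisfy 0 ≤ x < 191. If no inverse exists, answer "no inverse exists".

108

Run Euclid on (191, 23):
191 = 8*23 + 7
23 = 3*7 + 2
7 = 3*2 + 1
2 = 2*1 + 0
The gcd is 1. Working backward:
1 = 7 − 3·2
1 = −3·23 + 10·7
1 = 10·191 − 83·23
Thus 23·(-83) ≡ 1 (mod 191); reducing, -83 mod 191 = 108.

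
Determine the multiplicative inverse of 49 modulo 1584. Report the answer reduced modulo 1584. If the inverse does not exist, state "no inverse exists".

Apply the Euclidean algorithm to 1584 and 49:
1584 = 32*49 + 16
49 = 3*16 + 1
16 = 16*1 + 0
gcd = 1, so the inverse exists. Back-substitute:
1 = 49 − 3·16
1 = −3·1584 + 97·49
So 49·97 ≡ 1 (mod 1584).

97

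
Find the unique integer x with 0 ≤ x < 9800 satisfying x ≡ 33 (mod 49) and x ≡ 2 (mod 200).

Write x = 33 + 49·k. Then 49·k ≡ 2 − 33 ≡ 169 (mod 200).
Need 49⁻¹ mod 200. Extended Euclid on (200, 49):
200 = 4×49 + 4
49 = 12×4 + 1
4 = 4×1 + 0
Back-substitute:
1 = 49 − 12·4
1 = −12·200 + 49·49
49⁻¹ ≡ 49 (mod 200), so k ≡ 49·169 ≡ 81 (mod 200).
x = 33 + 49·81 = 4002.

4002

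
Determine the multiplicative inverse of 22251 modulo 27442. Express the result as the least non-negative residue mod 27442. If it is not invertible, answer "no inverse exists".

Apply the Euclidean algorithm to 27442 and 22251:
27442 = 1*22251 + 5191
22251 = 4*5191 + 1487
5191 = 3*1487 + 730
1487 = 2*730 + 27
730 = 27*27 + 1
27 = 27*1 + 0
The gcd is 1. Working backward:
1 = 730 − 27·27
1 = −27·1487 + 55·730
1 = 55·5191 − 192·1487
1 = −192·22251 + 823·5191
1 = 823·27442 − 1015·22251
Hence 22251⁻¹ ≡ -1015 ≡ 26427 (mod 27442).

26427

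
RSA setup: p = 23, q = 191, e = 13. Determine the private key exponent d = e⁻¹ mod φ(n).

φ(n) = (p−1)(q−1) = 22·190 = 4180.
Need d with 13·d ≡ 1 (mod 4180). Apply the extended Euclidean algorithm:
4180 = 321·13 + 7
13 = 1·7 + 6
7 = 1·6 + 1
6 = 6·1 + 0
Back-substitute:
1 = 7 − 6
1 = −13 + 2·7
1 = 2·4180 − 643·13
So 13·(-643) ≡ 1 (mod 4180), hence d ≡ -643 ≡ 3537 (mod 4180).

3537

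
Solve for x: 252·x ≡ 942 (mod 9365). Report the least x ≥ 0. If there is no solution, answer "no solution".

First find gcd(252, 9365):
9365 = 37×252 + 41
252 = 6×41 + 6
41 = 6×6 + 5
6 = 1×5 + 1
5 = 5×1 + 0
gcd = 1, so a unique solution mod 9365 exists.
Back-substitute for the Bézout coefficients:
1 = 6 − 5
1 = −41 + 7·6
1 = 7·252 − 43·41
1 = −43·9365 + 1598·252
So 252·(1598) ≡ 1 (mod 9365), giving 252⁻¹ ≡ 1598.
x ≡ 252⁻¹·942 ≡ 1598·942 ≡ 6916 (mod 9365).

6916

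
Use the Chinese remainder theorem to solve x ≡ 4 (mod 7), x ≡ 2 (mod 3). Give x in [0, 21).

11

Write x = 4 + 7·k. Then 7·k ≡ 2 − 4 ≡ 1 (mod 3).
Need 7⁻¹ mod 3. Extended Euclid on (3, 1):
3 = 3*1 + 0
7⁻¹ ≡ 1 (mod 3), so k ≡ 1·1 ≡ 1 (mod 3).
x = 4 + 7·1 = 11.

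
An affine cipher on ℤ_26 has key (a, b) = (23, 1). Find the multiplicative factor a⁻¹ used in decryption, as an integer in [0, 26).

17

Run Euclid on (26, 23):
26 = 1×23 + 3
23 = 7×3 + 2
3 = 1×2 + 1
2 = 2×1 + 0
Since gcd(23, 26) = 1, back-substitute to write 1 as a combination:
1 = 3 − 2
1 = −23 + 8·3
1 = 8·26 − 9·23
So 23·(-9) ≡ 1 (mod 26), and -9 ≡ 17 (mod 26).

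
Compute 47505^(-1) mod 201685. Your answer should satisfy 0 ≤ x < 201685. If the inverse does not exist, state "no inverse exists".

no inverse exists

Euclidean algorithm on 201685, 47505:
201685 = 4*47505 + 11665
47505 = 4*11665 + 845
11665 = 13*845 + 680
845 = 1*680 + 165
680 = 4*165 + 20
165 = 8*20 + 5
20 = 4*5 + 0
Since gcd = 5 > 1, 47505 is not a unit mod 201685.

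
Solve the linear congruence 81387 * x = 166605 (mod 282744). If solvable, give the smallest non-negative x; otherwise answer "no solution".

no solution

gcd(81387, 282744):
282744 = 3·81387 + 38583
81387 = 2·38583 + 4221
38583 = 9·4221 + 594
4221 = 7·594 + 63
594 = 9·63 + 27
63 = 2·27 + 9
27 = 3·9 + 0
gcd = 9, but 9 ∤ 166605, so the congruence has no solution.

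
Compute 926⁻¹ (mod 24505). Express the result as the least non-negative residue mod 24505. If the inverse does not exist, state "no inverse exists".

19821

Run Euclid on (24505, 926):
24505 = 26*926 + 429
926 = 2*429 + 68
429 = 6*68 + 21
68 = 3*21 + 5
21 = 4*5 + 1
5 = 5*1 + 0
gcd = 1, so the inverse exists. Back-substitute:
1 = 21 − 4·5
1 = −4·68 + 13·21
1 = 13·429 − 82·68
1 = −82·926 + 177·429
1 = 177·24505 − 4684·926
Thus 926·(-4684) ≡ 1 (mod 24505); reducing, -4684 mod 24505 = 19821.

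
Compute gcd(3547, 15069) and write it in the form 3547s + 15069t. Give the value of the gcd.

Repeated division:
15069 = 4×3547 + 881
3547 = 4×881 + 23
881 = 38×23 + 7
23 = 3×7 + 2
7 = 3×2 + 1
2 = 2×1 + 0
gcd(3547, 15069) = 1.
Working backward:
1 = 7 − 3·2
1 = −3·23 + 10·7
1 = 10·881 − 383·23
1 = −383·3547 + 1542·881
1 = 1542·15069 − 6551·3547
So 1 = (1542)·15069 + (-6551)·3547.

1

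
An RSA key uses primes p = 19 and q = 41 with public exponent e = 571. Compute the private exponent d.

φ(n) = (p−1)(q−1) = 18·40 = 720.
Need d with 571·d ≡ 1 (mod 720). Apply the extended Euclidean algorithm:
720 = 1*571 + 149
571 = 3*149 + 124
149 = 1*124 + 25
124 = 4*25 + 24
25 = 1*24 + 1
24 = 24*1 + 0
Back-substitute:
1 = 25 − 24
1 = −124 + 5·25
1 = 5·149 − 6·124
1 = −6·571 + 23·149
1 = 23·720 − 29·571
So 571·(-29) ≡ 1 (mod 720), hence d ≡ -29 ≡ 691 (mod 720).

691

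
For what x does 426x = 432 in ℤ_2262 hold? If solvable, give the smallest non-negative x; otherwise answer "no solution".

First find gcd(426, 2262):
2262 = 5·426 + 132
426 = 3·132 + 30
132 = 4·30 + 12
30 = 2·12 + 6
12 = 2·6 + 0
gcd = 6 and 6 | 432, so solutions exist. Divide through by 6: 71x ≡ 72 (mod 377).
Now find 71⁻¹ mod 377:
377 = 5*71 + 22
71 = 3*22 + 5
22 = 4*5 + 2
5 = 2*2 + 1
2 = 2*1 + 0
Back-substitute:
1 = 5 − 2·2
1 = −2·22 + 9·5
1 = 9·71 − 29·22
1 = −29·377 + 154·71
So 71⁻¹ ≡ 154 (mod 377).
Then x ≡ 154·72 ≡ 155 (mod 377); the smallest non-negative solution is x = 155.

155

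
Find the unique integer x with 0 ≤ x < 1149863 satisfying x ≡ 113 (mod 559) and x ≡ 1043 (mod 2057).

Write x = 113 + 559·k. Then 559·k ≡ 1043 − 113 ≡ 930 (mod 2057).
Need 559⁻¹ mod 2057. Extended Euclid on (2057, 559):
2057 = 3×559 + 380
559 = 1×380 + 179
380 = 2×179 + 22
179 = 8×22 + 3
22 = 7×3 + 1
3 = 3×1 + 0
Back-substitute:
1 = 22 − 7·3
1 = −7·179 + 57·22
1 = 57·380 − 121·179
1 = −121·559 + 178·380
1 = 178·2057 − 655·559
559⁻¹ ≡ 1402 (mod 2057), so k ≡ 1402·930 ≡ 1779 (mod 2057).
x = 113 + 559·1779 = 994574.

994574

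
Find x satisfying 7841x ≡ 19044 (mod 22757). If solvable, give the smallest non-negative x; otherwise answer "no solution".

18197

First find gcd(7841, 22757):
22757 = 2·7841 + 7075
7841 = 1·7075 + 766
7075 = 9·766 + 181
766 = 4·181 + 42
181 = 4·42 + 13
42 = 3·13 + 3
13 = 4·3 + 1
3 = 3·1 + 0
gcd = 1, so a unique solution mod 22757 exists.
Back-substitute for the Bézout coefficients:
1 = 13 − 4·3
1 = −4·42 + 13·13
1 = 13·181 − 56·42
1 = −56·766 + 237·181
1 = 237·7075 − 2189·766
1 = −2189·7841 + 2426·7075
1 = 2426·22757 − 7041·7841
So 7841·(-7041) ≡ 1 (mod 22757), giving 7841⁻¹ ≡ 15716.
x ≡ 7841⁻¹·19044 ≡ 15716·19044 ≡ 18197 (mod 22757).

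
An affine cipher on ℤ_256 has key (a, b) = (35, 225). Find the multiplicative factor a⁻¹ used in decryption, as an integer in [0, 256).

139

Extended Euclidean algorithm:
256 = 7×35 + 11
35 = 3×11 + 2
11 = 5×2 + 1
2 = 2×1 + 0
gcd = 1, so the inverse exists. Back-substitute:
1 = 11 − 5·2
1 = −5·35 + 16·11
1 = 16·256 − 117·35
Hence 35⁻¹ ≡ -117 ≡ 139 (mod 256).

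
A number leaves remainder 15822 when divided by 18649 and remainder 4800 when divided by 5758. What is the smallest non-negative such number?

Write x = 15822 + 18649·k. Then 18649·k ≡ 4800 − 15822 ≡ 494 (mod 5758).
Need 18649⁻¹ mod 5758. Extended Euclid on (5758, 1375):
5758 = 4×1375 + 258
1375 = 5×258 + 85
258 = 3×85 + 3
85 = 28×3 + 1
3 = 3×1 + 0
Back-substitute:
1 = 85 − 28·3
1 = −28·258 + 85·85
1 = 85·1375 − 453·258
1 = −453·5758 + 1897·1375
18649⁻¹ ≡ 1897 (mod 5758), so k ≡ 1897·494 ≡ 4322 (mod 5758).
x = 15822 + 18649·4322 = 80616800.

80616800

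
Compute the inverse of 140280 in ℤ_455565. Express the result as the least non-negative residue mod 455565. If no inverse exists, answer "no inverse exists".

no inverse exists

Compute gcd(140280, 455565):
455565 = 3×140280 + 34725
140280 = 4×34725 + 1380
34725 = 25×1380 + 225
1380 = 6×225 + 30
225 = 7×30 + 15
30 = 2×15 + 0
Since gcd = 15 > 1, 140280 is not a unit mod 455565.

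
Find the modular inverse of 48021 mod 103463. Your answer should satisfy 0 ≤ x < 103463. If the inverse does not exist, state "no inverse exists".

Apply the Euclidean algorithm to 103463 and 48021:
103463 = 2×48021 + 7421
48021 = 6×7421 + 3495
7421 = 2×3495 + 431
3495 = 8×431 + 47
431 = 9×47 + 8
47 = 5×8 + 7
8 = 1×7 + 1
7 = 7×1 + 0
gcd = 1, so the inverse exists. Back-substitute:
1 = 8 − 7
1 = −47 + 6·8
1 = 6·431 − 55·47
1 = −55·3495 + 446·431
1 = 446·7421 − 947·3495
1 = −947·48021 + 6128·7421
1 = 6128·103463 − 13203·48021
Hence 48021⁻¹ ≡ -13203 ≡ 90260 (mod 103463).

90260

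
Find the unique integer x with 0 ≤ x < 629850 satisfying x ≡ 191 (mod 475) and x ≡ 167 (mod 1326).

496091

Write x = 191 + 475·k. Then 475·k ≡ 167 − 191 ≡ 1302 (mod 1326).
Need 475⁻¹ mod 1326. Extended Euclid on (1326, 475):
1326 = 2·475 + 376
475 = 1·376 + 99
376 = 3·99 + 79
99 = 1·79 + 20
79 = 3·20 + 19
20 = 1·19 + 1
19 = 19·1 + 0
Back-substitute:
1 = 20 − 19
1 = −79 + 4·20
1 = 4·99 − 5·79
1 = −5·376 + 19·99
1 = 19·475 − 24·376
1 = −24·1326 + 67·475
475⁻¹ ≡ 67 (mod 1326), so k ≡ 67·1302 ≡ 1044 (mod 1326).
x = 191 + 475·1044 = 496091.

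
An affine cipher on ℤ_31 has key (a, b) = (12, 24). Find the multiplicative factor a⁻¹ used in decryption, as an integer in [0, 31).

13

gcd(31, 12) by repeated division:
31 = 2×12 + 7
12 = 1×7 + 5
7 = 1×5 + 2
5 = 2×2 + 1
2 = 2×1 + 0
Since gcd(12, 31) = 1, back-substitute to write 1 as a combination:
1 = 5 − 2·2
1 = −2·7 + 3·5
1 = 3·12 − 5·7
1 = −5·31 + 13·12
So 12·13 ≡ 1 (mod 31).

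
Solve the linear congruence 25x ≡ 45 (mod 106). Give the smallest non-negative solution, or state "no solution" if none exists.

23

First find gcd(25, 106):
106 = 4*25 + 6
25 = 4*6 + 1
6 = 6*1 + 0
gcd = 1, so a unique solution mod 106 exists.
Back-substitute for the Bézout coefficients:
1 = 25 − 4·6
1 = −4·106 + 17·25
So 25·(17) ≡ 1 (mod 106), giving 25⁻¹ ≡ 17.
x ≡ 25⁻¹·45 ≡ 17·45 ≡ 23 (mod 106).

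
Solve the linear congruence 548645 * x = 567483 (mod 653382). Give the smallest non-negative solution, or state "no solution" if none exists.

446745

First find gcd(548645, 653382):
653382 = 1*548645 + 104737
548645 = 5*104737 + 24960
104737 = 4*24960 + 4897
24960 = 5*4897 + 475
4897 = 10*475 + 147
475 = 3*147 + 34
147 = 4*34 + 11
34 = 3*11 + 1
11 = 11*1 + 0
gcd = 1, so a unique solution mod 653382 exists.
Back-substitute for the Bézout coefficients:
1 = 34 − 3·11
1 = −3·147 + 13·34
1 = 13·475 − 42·147
1 = −42·4897 + 433·475
1 = 433·24960 − 2207·4897
1 = −2207·104737 + 9261·24960
1 = 9261·548645 − 48512·104737
1 = −48512·653382 + 57773·548645
So 548645·(57773) ≡ 1 (mod 653382), giving 548645⁻¹ ≡ 57773.
x ≡ 548645⁻¹·567483 ≡ 57773·567483 ≡ 446745 (mod 653382).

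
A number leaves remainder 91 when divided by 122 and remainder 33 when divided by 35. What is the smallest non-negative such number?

Write x = 91 + 122·k. Then 122·k ≡ 33 − 91 ≡ 12 (mod 35).
Need 122⁻¹ mod 35. Extended Euclid on (35, 17):
35 = 2×17 + 1
17 = 17×1 + 0
Back-substitute:
1 = 35 − 2·17
122⁻¹ ≡ 33 (mod 35), so k ≡ 33·12 ≡ 11 (mod 35).
x = 91 + 122·11 = 1433.

1433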